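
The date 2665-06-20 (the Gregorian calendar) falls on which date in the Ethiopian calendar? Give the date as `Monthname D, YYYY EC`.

Both dates share Julian Day Number 2694602; in the Ethiopian calendar that is 8 Sene 2657 EC.

Sene 8, 2657 EC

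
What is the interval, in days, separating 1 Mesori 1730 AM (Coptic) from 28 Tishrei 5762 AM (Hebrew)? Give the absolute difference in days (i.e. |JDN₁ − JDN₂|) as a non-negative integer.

4679

JDN of the first date = 2456877.
JDN of the second date = 2452198.
|2452198 − 2456877| = 4679.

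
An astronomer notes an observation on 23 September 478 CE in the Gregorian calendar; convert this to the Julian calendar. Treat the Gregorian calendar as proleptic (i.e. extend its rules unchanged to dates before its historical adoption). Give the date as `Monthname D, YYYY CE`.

For dates in this range the Gregorian date is 1 day ahead of the Julian.
23 September 478 Gregorian − 1 day → 22 September 478 Julian.

September 22, 478 CE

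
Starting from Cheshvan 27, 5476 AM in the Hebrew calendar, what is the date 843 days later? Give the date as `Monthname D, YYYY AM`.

Adar II 12, 5478 AM

Counting 843 days forward from JDN 2347777 reaches JDN 2348620, which is Adar II 12, 5478 AM.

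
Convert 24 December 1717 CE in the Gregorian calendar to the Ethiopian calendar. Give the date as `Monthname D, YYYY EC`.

Julian Day Number of the source date = 2348539.
Converting JDN 2348539 to the Ethiopian calendar gives 17 Tahsas 1710 EC.

Tahsas 17, 1710 EC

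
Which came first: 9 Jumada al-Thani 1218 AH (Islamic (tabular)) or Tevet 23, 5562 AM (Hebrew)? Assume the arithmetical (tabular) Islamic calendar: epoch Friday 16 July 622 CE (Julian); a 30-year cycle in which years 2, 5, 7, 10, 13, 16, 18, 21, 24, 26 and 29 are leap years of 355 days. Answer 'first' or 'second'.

First date → JDN 2379860; second date → JDN 2379223.
JDN 2379223 < JDN 2379860, so the second date is earlier.

second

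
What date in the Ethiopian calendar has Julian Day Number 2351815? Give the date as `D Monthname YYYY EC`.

JDN 2351815 is 13 December 1726 in the Gregorian calendar.
In the Ethiopian calendar that day is 6 Tahsas 1719 EC.

6 Tahsas 1719 EC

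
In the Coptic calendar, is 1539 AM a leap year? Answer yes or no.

1539 mod 4 = 3; in the Coptic calendar a year is leap when year mod 4 = 3, so it is a leap year.

yes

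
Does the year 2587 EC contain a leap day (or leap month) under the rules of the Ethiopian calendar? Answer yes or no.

yes

2587 mod 4 = 3; in the Ethiopian calendar a year is leap when year mod 4 = 3, so it is a leap year.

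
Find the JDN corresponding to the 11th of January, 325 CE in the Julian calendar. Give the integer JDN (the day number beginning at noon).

1839775

Equivalently 12 January 325 (proleptic Gregorian).
JDN 2299161 is 15 October 1582 CE (Gregorian); the target day is −459386 days from there, so JDN = 1839775.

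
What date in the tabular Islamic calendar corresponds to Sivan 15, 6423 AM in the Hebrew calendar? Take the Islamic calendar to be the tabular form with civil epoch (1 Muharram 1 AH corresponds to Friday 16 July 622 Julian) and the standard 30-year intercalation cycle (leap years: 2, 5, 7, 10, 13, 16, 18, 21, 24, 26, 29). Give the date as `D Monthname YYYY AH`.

Both dates share Julian Day Number 2693863; in the tabular Islamic calendar that is 14 Rajab 2104 AH.

14 Rajab 2104 AH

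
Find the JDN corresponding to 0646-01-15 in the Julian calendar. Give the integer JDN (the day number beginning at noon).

1957024

Equivalently 18 January 646 (proleptic Gregorian).
JDN 2451545 is 1 January 2000 CE (Gregorian); the target day is −494521 days from there, so JDN = 1957024.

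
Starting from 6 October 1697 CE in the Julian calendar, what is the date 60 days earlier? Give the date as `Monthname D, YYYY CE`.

Counting 60 days back from JDN 2341166 reaches JDN 2341106, which is August 7, 1697 CE.

August 7, 1697 CE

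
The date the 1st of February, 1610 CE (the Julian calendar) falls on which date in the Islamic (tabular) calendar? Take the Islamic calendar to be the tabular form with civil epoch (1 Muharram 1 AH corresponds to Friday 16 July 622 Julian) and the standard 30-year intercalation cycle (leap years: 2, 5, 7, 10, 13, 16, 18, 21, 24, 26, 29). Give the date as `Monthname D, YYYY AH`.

The source date corresponds to 11 February 1610 in the Gregorian calendar (JDN 2309142).
That day falls on 17 Dhu al-Qa'dah 1018 AH in the tabular Islamic calendar.

Dhu al-Qa'dah 17, 1018 AH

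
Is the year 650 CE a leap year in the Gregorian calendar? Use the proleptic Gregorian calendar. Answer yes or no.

650 is not divisible by 4, so it is a common year.

no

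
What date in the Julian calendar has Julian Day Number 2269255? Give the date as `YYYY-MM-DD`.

1500-11-18

The proleptic Gregorian equivalent of JDN 2269255 is 28 November 1500.
In the Julian calendar that day is 1500-11-18.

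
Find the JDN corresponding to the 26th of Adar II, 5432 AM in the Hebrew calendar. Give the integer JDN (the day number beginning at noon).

2331830

Equivalently 25 March 1672 (Gregorian).
JDN 2299161 is 15 October 1582 CE (Gregorian); the target day is +32669 days from there, so JDN = 2331830.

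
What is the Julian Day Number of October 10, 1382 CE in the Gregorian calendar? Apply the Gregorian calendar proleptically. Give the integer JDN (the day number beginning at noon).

JDN 2451545 is 1 January 2000 CE (Gregorian); the target day is −225437 days from there, so JDN = 2226108.

2226108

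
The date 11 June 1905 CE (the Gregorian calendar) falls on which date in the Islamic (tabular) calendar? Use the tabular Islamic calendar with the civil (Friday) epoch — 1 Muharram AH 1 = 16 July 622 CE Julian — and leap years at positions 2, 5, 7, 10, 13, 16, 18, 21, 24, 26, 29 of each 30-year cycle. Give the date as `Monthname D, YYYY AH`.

Both dates share Julian Day Number 2417008; in the tabular Islamic calendar that is 7 Rabi' al-Thani 1323 AH.

Rabi' al-Thani 7, 1323 AH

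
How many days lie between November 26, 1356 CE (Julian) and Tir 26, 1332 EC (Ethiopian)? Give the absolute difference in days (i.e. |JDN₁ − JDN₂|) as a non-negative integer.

6153

First date → JDN 2216667; second date → JDN 2210514.
The interval is |2216667 − 2210514| = 6153 days.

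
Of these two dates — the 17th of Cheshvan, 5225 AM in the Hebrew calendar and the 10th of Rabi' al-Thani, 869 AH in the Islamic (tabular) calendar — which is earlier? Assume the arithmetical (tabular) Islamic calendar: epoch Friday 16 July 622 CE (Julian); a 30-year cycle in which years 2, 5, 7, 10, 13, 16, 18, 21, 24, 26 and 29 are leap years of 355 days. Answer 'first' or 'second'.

First date → JDN 2256076; second date → JDN 2256128.
JDN 2256076 < JDN 2256128, so the first date is earlier.

first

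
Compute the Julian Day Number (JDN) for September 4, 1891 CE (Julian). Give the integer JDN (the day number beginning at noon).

In the Gregorian calendar the same day is 16 September 1891.
JDN 2451545 is 1 January 2000 CE (Gregorian); the target day is −39553 days from there, so JDN = 2411992.

2411992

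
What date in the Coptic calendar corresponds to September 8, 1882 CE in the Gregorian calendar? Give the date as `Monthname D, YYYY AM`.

Pi Kogi Enavot 4, 1598 AM

Julian Day Number of the source date = 2408697.
Converting JDN 2408697 to the Coptic calendar gives 4 Pi Kogi Enavot 1598 AM.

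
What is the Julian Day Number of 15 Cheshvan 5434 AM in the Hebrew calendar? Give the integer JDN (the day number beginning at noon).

2332409

In the Gregorian calendar the same day is 25 October 1673.
JDN 2451545 is 1 January 2000 CE (Gregorian); the target day is −119136 days from there, so JDN = 2332409.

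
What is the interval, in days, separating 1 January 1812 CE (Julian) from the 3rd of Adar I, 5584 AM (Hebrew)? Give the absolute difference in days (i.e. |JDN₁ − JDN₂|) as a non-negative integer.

JDN of the first date = 2382891.
JDN of the second date = 2387294.
|2387294 − 2382891| = 4403.

4403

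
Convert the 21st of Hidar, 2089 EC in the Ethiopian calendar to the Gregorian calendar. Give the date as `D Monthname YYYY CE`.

30 November 2096 CE

Both dates share Julian Day Number 2486943; in the Gregorian calendar that is 30 November 2096 CE.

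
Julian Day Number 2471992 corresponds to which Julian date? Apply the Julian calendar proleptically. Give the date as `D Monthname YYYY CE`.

12 December 2055 CE

JDN 2471992 is 25 December 2055 in the Gregorian calendar.
In the Julian calendar that day is 12 December 2055 CE.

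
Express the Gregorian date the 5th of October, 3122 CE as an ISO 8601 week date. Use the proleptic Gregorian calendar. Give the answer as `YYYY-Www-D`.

3122-W40-4

The weekday is Thursday (ISO weekday 4).
That Thursday belongs to ISO week 40 of ISO year 3122.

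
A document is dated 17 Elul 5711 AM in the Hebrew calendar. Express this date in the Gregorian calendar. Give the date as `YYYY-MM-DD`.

Julian Day Number of the source date = 2433908.
Converting JDN 2433908 to the Gregorian calendar gives 18 September 1951 CE.

1951-09-18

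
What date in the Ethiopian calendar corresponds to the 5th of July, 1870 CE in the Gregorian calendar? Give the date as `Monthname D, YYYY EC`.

Both dates share Julian Day Number 2404249; in the Ethiopian calendar that is 29 Sene 1862 EC.

Sene 29, 1862 EC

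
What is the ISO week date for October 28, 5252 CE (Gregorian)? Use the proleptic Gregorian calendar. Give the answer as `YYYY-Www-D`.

The weekday is Monday (ISO weekday 1).
That Monday belongs to ISO week 44 of ISO year 5252.

5252-W44-1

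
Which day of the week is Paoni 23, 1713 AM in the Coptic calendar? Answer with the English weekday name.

Monday

This is JDN 2450630 (30 June 1997 Gregorian).
JDN 2450630 mod 7 = 0, and JDN 0 was a Monday, so this is a Monday.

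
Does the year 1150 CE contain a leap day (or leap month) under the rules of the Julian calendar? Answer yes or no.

no

1150 mod 4 = 2, so it is a common year in the Julian calendar.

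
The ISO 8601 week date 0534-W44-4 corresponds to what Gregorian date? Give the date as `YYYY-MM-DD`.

0534-11-04

ISO week 1 of 534 is the week containing the first Thursday of 534.
Week 44, day 4 (Thursday) lands on 0534-11-04.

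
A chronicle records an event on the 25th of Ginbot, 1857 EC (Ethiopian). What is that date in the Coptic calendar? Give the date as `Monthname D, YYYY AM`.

Pashons 25, 1581 AM

Both dates share Julian Day Number 2402389; in the Coptic calendar that is 25 Pashons 1581 AM.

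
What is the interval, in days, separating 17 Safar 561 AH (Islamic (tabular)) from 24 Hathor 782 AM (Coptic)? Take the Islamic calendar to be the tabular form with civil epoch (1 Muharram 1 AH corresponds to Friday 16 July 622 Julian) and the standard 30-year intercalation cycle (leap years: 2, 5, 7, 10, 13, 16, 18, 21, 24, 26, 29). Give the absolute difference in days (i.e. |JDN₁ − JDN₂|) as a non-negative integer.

36558

First date → JDN 2146931; second date → JDN 2110373.
The interval is |2146931 − 2110373| = 36558 days.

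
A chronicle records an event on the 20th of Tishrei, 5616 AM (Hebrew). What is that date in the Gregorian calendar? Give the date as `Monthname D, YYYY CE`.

October 2, 1855 CE

Julian Day Number of the source date = 2398859.
Converting JDN 2398859 to the Gregorian calendar gives 2 October 1855 CE.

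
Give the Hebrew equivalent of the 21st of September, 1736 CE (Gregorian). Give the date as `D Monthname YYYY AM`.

16 Tishrei 5497 AM

Both dates share Julian Day Number 2355385; in the Hebrew calendar that is 16 Tishrei 5497 AM.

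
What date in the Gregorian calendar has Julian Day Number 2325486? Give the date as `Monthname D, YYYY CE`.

November 11, 1654 CE

JDN 2451545 is 1 Jan 2000; 2325486 is −126059 days from there.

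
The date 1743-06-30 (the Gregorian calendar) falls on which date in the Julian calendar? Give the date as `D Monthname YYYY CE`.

19 June 1743 CE

At this point the Julian calendar is 11 days behind the Gregorian.
30 June 1743 Gregorian − 11 days → 19 June 1743 Julian.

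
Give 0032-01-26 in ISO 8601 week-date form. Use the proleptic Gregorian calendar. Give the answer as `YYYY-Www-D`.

0032-W05-1

The weekday is Monday (ISO weekday 1).
That Monday belongs to ISO week 5 of ISO year 32.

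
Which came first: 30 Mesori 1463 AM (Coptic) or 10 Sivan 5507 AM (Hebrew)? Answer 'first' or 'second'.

second

Converting both to JDN: 2359384 vs 2359277; the smaller is the second.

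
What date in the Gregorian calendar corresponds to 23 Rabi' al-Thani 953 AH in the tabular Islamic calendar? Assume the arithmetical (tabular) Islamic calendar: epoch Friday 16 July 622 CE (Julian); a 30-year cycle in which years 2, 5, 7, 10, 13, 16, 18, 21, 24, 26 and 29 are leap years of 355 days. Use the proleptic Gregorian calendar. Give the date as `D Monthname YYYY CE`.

Both dates share Julian Day Number 2285908; in the Gregorian calendar that is 3 July 1546 CE.

3 July 1546 CE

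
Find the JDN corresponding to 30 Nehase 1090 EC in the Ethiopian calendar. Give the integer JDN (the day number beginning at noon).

Equivalently 29 August 1098 (proleptic Gregorian).
JDN 2299161 is 15 October 1582 CE (Gregorian); the target day is −176824 days from there, so JDN = 2122337.

2122337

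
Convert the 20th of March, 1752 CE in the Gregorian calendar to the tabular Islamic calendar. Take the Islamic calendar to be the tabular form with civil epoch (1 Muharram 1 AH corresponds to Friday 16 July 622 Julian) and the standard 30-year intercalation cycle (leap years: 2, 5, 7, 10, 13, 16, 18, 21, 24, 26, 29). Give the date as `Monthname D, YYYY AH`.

Julian Day Number of the source date = 2361044.
Converting JDN 2361044 to the tabular Islamic calendar gives 4 Jumada al-Awwal 1165 AH.

Jumada al-Awwal 4, 1165 AH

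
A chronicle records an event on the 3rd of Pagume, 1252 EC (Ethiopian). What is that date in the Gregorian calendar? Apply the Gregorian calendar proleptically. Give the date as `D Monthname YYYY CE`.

2 September 1260 CE

Both dates share Julian Day Number 2181511; in the Gregorian calendar that is 2 September 1260 CE.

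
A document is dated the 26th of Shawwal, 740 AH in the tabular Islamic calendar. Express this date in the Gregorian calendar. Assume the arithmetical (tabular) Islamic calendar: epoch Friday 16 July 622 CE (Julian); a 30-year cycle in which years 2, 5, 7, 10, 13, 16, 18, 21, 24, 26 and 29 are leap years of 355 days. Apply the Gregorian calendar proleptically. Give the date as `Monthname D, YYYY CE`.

May 3, 1340 CE

Julian Day Number of the source date = 2210608.
Converting JDN 2210608 to the Gregorian calendar gives 3 May 1340 CE.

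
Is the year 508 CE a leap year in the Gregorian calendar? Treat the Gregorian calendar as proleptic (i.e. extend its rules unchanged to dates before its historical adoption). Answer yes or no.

508 is divisible by 4 and not by 100, so it is a leap year.

yes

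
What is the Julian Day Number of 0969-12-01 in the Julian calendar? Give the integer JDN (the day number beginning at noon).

2075320

Equivalently 6 December 969 (proleptic Gregorian).
JDN 2299161 is 15 October 1582 CE (Gregorian); the target day is −223841 days from there, so JDN = 2075320.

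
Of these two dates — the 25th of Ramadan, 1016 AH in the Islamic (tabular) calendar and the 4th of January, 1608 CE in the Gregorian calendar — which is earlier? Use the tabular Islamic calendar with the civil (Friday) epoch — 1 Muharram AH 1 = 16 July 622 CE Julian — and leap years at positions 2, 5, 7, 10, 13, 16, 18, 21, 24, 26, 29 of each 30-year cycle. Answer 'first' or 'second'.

First date → JDN 2308382; second date → JDN 2308373.
JDN 2308373 < JDN 2308382, so the second date is earlier.

second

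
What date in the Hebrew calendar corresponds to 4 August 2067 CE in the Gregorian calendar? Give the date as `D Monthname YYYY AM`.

Julian Day Number of the source date = 2476232.
Converting JDN 2476232 to the Hebrew calendar gives 23 Av 5827 AM.

23 Av 5827 AM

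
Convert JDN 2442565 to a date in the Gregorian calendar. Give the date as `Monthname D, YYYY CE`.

JDN 2451545 is 1 Jan 2000; 2442565 is −8980 days from there.

June 1, 1975 CE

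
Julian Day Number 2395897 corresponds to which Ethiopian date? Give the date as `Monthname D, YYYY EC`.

Nehase 18, 1839 EC

The Gregorian equivalent of JDN 2395897 is 23 August 1847.
In the Ethiopian calendar that day is Nehase 18, 1839 EC.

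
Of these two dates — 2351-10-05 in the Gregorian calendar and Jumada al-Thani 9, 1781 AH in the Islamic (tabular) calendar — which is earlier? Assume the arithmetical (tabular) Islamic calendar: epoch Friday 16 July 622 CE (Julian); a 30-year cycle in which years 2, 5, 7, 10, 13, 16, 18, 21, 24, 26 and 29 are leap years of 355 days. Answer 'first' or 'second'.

second

The two dates have Julian Day Numbers 2580022 and 2579369 respectively.
Since 2579369 < 2580022, the second date comes first.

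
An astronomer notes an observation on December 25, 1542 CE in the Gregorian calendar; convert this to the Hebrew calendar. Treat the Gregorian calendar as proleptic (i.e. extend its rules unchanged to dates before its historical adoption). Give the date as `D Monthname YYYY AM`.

Julian Day Number of the source date = 2284622.
Converting JDN 2284622 to the Hebrew calendar gives 8 Tevet 5303 AM.

8 Tevet 5303 AM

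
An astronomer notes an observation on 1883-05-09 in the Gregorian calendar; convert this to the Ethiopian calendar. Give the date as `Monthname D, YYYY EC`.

Ginbot 2, 1875 EC

Both dates share Julian Day Number 2408940; in the Ethiopian calendar that is 2 Ginbot 1875 EC.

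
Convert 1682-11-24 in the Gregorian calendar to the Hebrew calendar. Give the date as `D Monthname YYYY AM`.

Julian Day Number of the source date = 2335726.
Converting JDN 2335726 to the Hebrew calendar gives 23 Cheshvan 5443 AM.

23 Cheshvan 5443 AM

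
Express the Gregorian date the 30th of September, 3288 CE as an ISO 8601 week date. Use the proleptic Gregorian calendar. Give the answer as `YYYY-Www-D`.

The weekday is Thursday (ISO weekday 4).
That Thursday belongs to ISO week 40 of ISO year 3288.

3288-W40-4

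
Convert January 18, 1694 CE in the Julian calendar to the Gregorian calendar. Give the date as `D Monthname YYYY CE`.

The Julian–Gregorian offset here is 10 days (Julian trailing).
18 January 1694 Julian + 10 days → 28 January 1694 Gregorian.

28 January 1694 CE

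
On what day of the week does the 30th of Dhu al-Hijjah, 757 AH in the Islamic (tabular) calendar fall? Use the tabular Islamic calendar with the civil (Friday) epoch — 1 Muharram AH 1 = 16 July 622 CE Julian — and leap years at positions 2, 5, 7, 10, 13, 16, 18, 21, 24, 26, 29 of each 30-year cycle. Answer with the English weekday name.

This is JDN 2216695 (1 January 1357 Gregorian).
2216695 ≡ 5 (mod 7); counting from Monday = 0 gives Saturday.

Saturday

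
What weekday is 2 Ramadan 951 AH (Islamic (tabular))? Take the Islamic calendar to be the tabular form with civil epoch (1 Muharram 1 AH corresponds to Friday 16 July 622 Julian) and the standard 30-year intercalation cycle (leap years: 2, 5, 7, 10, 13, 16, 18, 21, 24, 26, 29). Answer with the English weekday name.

Equivalently 27 November 1544 Gregorian, JDN 2285325.
2285325 ≡ 0 (mod 7); counting from Monday = 0 gives Monday.

Monday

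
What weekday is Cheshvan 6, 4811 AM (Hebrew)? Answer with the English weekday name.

Thursday

Equivalently 31 October 1050 Gregorian, JDN 2104868.
2104868 ≡ 3 (mod 7); counting from Monday = 0 gives Thursday.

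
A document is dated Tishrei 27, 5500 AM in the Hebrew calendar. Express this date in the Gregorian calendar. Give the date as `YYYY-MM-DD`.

1739-10-29

Both dates share Julian Day Number 2356518; in the Gregorian calendar that is 29 October 1739 CE.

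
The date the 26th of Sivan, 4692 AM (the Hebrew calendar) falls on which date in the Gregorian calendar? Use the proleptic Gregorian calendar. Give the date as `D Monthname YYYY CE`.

7 June 932 CE

Julian Day Number of the source date = 2061624.
Converting JDN 2061624 to the Gregorian calendar gives 7 June 932 CE.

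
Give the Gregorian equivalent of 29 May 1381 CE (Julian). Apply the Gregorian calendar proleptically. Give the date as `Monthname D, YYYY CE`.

June 6, 1381 CE

For dates in this range the Gregorian date is 8 days ahead of the Julian.
29 May 1381 Julian + 8 days → 6 June 1381 Gregorian.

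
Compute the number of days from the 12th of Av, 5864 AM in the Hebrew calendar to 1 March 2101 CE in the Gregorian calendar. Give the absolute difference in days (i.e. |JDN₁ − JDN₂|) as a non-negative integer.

JDN of the first date = 2489745.
JDN of the second date = 2488494.
|2488494 − 2489745| = 1251.

1251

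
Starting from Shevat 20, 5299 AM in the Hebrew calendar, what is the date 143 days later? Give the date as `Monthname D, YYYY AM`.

Sivan 15, 5299 AM

JDN of Shevat 20, 5299 AM = 2283186.
2283186 + 143 = 2283329.
JDN 2283329 in the Hebrew calendar is Sivan 15, 5299 AM.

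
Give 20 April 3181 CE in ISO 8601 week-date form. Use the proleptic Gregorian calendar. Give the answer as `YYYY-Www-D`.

3181-W17-1

The weekday is Monday (ISO weekday 1).
That Monday belongs to ISO week 17 of ISO year 3181.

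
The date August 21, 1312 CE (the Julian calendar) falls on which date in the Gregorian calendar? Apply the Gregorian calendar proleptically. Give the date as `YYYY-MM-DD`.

For dates in this range the Gregorian date is 8 days ahead of the Julian.
21 August 1312 Julian + 8 days → 29 August 1312 Gregorian.

1312-08-29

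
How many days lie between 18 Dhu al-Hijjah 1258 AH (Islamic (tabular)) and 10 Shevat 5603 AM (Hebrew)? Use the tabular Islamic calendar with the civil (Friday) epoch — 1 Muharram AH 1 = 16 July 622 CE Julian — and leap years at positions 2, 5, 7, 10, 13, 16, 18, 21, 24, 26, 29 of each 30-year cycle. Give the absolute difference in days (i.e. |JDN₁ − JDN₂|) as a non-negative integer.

9

JDN of the first date = 2394221.
JDN of the second date = 2394212.
|2394212 − 2394221| = 9.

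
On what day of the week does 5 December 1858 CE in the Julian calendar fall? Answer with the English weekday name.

Friday

This is JDN 2400031 (17 December 1858 Gregorian).
Since JDN mod 7 = 4 (0 = Monday), the day is Friday.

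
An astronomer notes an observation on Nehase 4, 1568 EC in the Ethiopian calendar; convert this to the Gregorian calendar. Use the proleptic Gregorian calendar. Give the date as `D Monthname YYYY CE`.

Both dates share Julian Day Number 2296901; in the Gregorian calendar that is 7 August 1576 CE.

7 August 1576 CE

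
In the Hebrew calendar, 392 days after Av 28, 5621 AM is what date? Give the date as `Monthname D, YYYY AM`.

Elul 5, 5622 AM

Counting 392 days forward from JDN 2400992 reaches JDN 2401384, which is Elul 5, 5622 AM.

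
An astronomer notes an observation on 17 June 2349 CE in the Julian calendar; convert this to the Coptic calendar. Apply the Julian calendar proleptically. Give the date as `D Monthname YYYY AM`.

The source date corresponds to 3 July 2349 in the Gregorian calendar (JDN 2579198).
That day falls on 23 Paoni 2065 AM in the Coptic calendar.

23 Paoni 2065 AM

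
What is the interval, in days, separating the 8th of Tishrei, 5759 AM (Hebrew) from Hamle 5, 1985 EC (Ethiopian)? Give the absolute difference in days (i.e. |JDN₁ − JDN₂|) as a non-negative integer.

1904

First date → JDN 2451085; second date → JDN 2449181.
The interval is |2451085 − 2449181| = 1904 days.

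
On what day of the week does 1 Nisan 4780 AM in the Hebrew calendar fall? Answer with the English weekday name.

Tuesday

In the proleptic Gregorian calendar this is 4 April 1020 (JDN 2093701).
Since JDN mod 7 = 1 (0 = Monday), the day is Tuesday.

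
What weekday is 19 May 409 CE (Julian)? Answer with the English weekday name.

This is JDN 1870584 (20 May 409 Gregorian).
1870584 ≡ 2 (mod 7); counting from Monday = 0 gives Wednesday.

Wednesday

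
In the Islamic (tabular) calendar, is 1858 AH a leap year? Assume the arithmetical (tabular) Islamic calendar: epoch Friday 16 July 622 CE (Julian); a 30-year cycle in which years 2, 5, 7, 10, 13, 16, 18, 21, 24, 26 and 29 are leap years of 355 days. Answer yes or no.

no

Year 1858 AH is year 28 of its 30-year cycle; leap positions are 2, 5, 7, 10, 13, 16, 18, 21, 24, 26, 29, so it is a common year (354 days).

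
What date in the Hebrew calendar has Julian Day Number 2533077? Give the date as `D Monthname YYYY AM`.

21 Adar II 5983 AM

JDN 2533077 is 25 March 2223 in the Gregorian calendar.
In the Hebrew calendar that day is 21 Adar II 5983 AM.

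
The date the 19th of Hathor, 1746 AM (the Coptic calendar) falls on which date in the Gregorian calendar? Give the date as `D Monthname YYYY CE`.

Both dates share Julian Day Number 2462469; in the Gregorian calendar that is 28 November 2029 CE.

28 November 2029 CE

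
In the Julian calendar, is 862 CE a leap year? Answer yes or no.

862 mod 4 = 2, so it is a common year in the Julian calendar.

no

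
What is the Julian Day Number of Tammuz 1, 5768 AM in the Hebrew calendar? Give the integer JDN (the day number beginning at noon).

Equivalently 4 July 2008 (Gregorian).
JDN 2400001 is 17 November 1858 CE (Gregorian), MJD 0; the target day is +54651 days from there, so JDN = 2454652.

2454652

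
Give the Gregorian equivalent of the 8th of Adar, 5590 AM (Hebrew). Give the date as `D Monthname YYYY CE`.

3 March 1830 CE

Julian Day Number of the source date = 2389515.
Converting JDN 2389515 to the Gregorian calendar gives 3 March 1830 CE.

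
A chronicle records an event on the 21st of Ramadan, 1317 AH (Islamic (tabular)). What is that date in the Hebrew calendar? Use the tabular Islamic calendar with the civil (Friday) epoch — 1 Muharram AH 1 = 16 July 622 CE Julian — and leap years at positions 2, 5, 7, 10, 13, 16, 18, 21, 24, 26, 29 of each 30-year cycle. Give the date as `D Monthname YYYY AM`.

The source date corresponds to 23 January 1900 in the Gregorian calendar (JDN 2415043).
That day falls on 23 Shevat 5660 AM in the Hebrew calendar.

23 Shevat 5660 AM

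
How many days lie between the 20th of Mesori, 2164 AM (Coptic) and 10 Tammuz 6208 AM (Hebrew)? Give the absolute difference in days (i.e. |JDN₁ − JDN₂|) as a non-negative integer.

48

JDN of the first date = 2615415.
JDN of the second date = 2615367.
|2615367 − 2615415| = 48.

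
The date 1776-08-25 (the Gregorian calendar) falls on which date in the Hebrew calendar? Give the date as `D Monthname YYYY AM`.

10 Elul 5536 AM

Both dates share Julian Day Number 2369968; in the Hebrew calendar that is 10 Elul 5536 AM.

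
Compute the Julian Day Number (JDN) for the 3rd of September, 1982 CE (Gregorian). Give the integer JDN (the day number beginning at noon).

2445216

JDN 2299161 is 15 October 1582 CE (Gregorian); the target day is +146055 days from there, so JDN = 2445216.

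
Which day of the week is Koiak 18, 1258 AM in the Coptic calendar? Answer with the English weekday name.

This is JDN 2284256 (24 December 1541 Gregorian).
JDN 2284256 mod 7 = 2, and JDN 0 was a Monday, so this is a Wednesday.

Wednesday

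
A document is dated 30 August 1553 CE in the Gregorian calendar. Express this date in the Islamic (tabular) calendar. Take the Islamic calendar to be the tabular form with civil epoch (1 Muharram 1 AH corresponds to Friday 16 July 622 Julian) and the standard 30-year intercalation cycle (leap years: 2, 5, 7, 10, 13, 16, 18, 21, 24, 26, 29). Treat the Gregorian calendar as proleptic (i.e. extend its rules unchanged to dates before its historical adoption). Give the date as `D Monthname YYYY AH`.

10 Ramadan 960 AH

Both dates share Julian Day Number 2288523; in the tabular Islamic calendar that is 10 Ramadan 960 AH.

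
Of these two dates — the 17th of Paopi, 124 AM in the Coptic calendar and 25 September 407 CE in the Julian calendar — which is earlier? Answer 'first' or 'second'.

second

The two dates have Julian Day Numbers 1870002 and 1869982 respectively.
Since 1869982 < 1870002, the second date comes first.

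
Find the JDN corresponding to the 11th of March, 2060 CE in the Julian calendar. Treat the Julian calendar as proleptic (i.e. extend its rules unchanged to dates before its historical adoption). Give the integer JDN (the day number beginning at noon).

Equivalently 24 March 2060 (Gregorian).
JDN 2400001 is 17 November 1858 CE (Gregorian), MJD 0; the target day is +73542 days from there, so JDN = 2473543.

2473543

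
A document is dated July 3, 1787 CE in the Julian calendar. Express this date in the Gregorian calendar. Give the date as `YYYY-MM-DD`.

1787-07-14

At this point the Julian calendar is 11 days behind the Gregorian.
3 July 1787 Julian + 11 days → 14 July 1787 Gregorian.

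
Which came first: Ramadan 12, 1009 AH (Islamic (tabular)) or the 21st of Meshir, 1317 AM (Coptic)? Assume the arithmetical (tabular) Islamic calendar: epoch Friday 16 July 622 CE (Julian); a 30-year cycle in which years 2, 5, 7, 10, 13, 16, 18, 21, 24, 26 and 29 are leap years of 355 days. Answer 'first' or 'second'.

second

First date → JDN 2305889; second date → JDN 2305869.
JDN 2305869 < JDN 2305889, so the second date is earlier.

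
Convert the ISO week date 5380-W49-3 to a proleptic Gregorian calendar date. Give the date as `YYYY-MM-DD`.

5380-12-06

ISO week 1 of 5380 is the week containing the first Thursday of 5380.
Week 49, day 3 (Wednesday) lands on 5380-12-06.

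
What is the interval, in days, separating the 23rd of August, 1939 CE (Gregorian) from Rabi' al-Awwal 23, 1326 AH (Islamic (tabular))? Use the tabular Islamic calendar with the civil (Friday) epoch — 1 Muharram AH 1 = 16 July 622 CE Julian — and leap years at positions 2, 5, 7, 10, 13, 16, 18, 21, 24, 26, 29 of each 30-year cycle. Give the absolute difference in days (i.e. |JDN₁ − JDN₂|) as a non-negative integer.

JDN of the first date = 2429499.
JDN of the second date = 2418057.
|2418057 − 2429499| = 11442.

11442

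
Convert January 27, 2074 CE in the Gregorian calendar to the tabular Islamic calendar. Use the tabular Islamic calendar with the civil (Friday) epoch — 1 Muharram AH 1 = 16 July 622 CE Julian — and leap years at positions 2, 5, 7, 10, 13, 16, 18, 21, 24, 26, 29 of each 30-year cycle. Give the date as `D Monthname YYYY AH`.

Julian Day Number of the source date = 2478600.
Converting JDN 2478600 to the tabular Islamic calendar gives 28 Muharram 1497 AH.

28 Muharram 1497 AH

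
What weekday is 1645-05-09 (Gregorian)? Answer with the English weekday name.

2322013 ≡ 1 (mod 7); counting from Monday = 0 gives Tuesday.

Tuesday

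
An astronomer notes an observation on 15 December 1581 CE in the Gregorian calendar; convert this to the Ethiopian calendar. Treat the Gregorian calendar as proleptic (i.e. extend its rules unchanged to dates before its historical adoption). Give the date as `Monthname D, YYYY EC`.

Julian Day Number of the source date = 2298857.
Converting JDN 2298857 to the Ethiopian calendar gives 9 Tahsas 1574 EC.

Tahsas 9, 1574 EC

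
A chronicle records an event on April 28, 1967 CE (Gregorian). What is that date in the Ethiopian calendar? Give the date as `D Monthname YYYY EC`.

20 Miyazya 1959 EC

Both dates share Julian Day Number 2439609; in the Ethiopian calendar that is 20 Miyazya 1959 EC.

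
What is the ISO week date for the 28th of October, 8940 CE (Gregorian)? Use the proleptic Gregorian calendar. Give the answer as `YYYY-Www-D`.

The weekday is Friday (ISO weekday 5).
That Friday belongs to ISO week 43 of ISO year 8940.

8940-W43-5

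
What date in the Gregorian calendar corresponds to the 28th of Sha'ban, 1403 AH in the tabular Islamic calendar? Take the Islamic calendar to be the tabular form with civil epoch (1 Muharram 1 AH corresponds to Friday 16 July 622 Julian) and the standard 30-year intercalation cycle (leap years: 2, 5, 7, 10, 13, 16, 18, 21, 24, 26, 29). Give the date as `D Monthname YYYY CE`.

Julian Day Number of the source date = 2445496.
Converting JDN 2445496 to the Gregorian calendar gives 10 June 1983 CE.

10 June 1983 CE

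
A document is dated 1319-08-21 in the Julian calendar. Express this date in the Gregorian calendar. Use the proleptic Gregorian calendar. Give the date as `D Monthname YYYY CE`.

29 August 1319 CE

The Julian–Gregorian offset here is 8 days (Julian trailing).
21 August 1319 Julian + 8 days → 29 August 1319 Gregorian.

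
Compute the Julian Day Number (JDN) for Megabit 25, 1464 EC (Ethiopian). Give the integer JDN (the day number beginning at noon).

In the proleptic Gregorian calendar the same day is 30 March 1472.
JDN 2400001 is 17 November 1858 CE (Gregorian), MJD 0; the target day is −141215 days from there, so JDN = 2258786.

2258786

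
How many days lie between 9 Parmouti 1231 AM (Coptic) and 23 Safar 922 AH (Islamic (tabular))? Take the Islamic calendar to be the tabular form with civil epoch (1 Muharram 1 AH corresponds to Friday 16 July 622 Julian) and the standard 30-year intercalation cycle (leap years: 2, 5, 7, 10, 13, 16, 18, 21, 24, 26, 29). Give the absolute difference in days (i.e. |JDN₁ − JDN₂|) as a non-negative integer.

First date → JDN 2274505; second date → JDN 2274864.
The interval is |2274505 − 2274864| = 359 days.

359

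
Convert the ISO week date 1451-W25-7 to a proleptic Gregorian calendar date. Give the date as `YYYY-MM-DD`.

ISO week 1 of 1451 is the week containing the first Thursday of 1451.
Week 25, day 7 (Sunday) lands on 1451-06-22.

1451-06-22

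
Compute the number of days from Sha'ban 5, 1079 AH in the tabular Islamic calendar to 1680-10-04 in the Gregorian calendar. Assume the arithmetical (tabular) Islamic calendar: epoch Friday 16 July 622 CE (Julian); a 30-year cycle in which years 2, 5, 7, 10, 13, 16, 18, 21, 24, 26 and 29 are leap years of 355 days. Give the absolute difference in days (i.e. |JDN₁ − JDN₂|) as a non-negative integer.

4287

First date → JDN 2330658; second date → JDN 2334945.
The interval is |2330658 − 2334945| = 4287 days.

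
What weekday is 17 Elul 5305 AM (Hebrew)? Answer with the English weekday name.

In the proleptic Gregorian calendar this is 4 September 1545 (JDN 2285606).
Since JDN mod 7 = 1 (0 = Monday), the day is Tuesday.

Tuesday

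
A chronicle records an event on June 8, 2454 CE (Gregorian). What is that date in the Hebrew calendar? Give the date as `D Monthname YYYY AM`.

11 Sivan 6214 AM

Both dates share Julian Day Number 2617524; in the Hebrew calendar that is 11 Sivan 6214 AM.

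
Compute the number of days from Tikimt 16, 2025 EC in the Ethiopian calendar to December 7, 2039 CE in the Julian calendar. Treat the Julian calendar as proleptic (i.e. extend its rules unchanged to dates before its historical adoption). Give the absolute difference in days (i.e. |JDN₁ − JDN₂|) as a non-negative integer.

JDN of the first date = 2463532.
JDN of the second date = 2466143.
|2466143 − 2463532| = 2611.

2611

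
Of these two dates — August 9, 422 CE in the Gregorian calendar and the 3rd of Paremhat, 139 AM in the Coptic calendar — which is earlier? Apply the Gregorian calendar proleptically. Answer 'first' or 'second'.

first

The two dates have Julian Day Numbers 1875413 and 1875616 respectively.
Since 1875413 < 1875616, the first date comes first.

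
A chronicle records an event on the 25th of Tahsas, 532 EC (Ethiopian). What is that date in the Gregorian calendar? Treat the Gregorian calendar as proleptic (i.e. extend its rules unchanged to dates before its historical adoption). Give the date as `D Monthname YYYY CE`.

24 December 539 CE

Both dates share Julian Day Number 1918283; in the Gregorian calendar that is 24 December 539 CE.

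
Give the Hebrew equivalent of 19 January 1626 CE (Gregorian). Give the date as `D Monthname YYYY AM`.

Julian Day Number of the source date = 2314963.
Converting JDN 2314963 to the Hebrew calendar gives 21 Tevet 5386 AM.

21 Tevet 5386 AM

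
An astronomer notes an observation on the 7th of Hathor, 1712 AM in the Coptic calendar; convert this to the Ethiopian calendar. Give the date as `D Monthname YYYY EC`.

7 Hidar 1988 EC

Julian Day Number of the source date = 2450039.
Converting JDN 2450039 to the Ethiopian calendar gives 7 Hidar 1988 EC.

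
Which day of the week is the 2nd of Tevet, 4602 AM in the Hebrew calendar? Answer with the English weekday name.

Monday

This is JDN 2028586 (23 December 841 Gregorian).
2028586 ≡ 0 (mod 7); counting from Monday = 0 gives Monday.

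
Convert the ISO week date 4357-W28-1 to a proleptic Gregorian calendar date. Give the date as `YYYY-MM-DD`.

ISO week 1 of 4357 is the week containing the first Thursday of 4357.
Week 28, day 1 (Monday) lands on 4357-07-08.

4357-07-08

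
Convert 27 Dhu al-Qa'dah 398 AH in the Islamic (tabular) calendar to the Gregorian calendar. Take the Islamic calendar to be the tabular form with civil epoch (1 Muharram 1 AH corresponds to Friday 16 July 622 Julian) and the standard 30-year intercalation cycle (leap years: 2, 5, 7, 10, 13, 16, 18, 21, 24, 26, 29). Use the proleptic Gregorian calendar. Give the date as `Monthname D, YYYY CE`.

Julian Day Number of the source date = 2089445.
Converting JDN 2089445 to the Gregorian calendar gives 9 August 1008 CE.

August 9, 1008 CE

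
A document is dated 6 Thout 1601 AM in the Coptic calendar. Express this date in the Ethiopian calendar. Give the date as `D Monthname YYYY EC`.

6 Meskerem 1877 EC

Both dates share Julian Day Number 2409435; in the Ethiopian calendar that is 6 Meskerem 1877 EC.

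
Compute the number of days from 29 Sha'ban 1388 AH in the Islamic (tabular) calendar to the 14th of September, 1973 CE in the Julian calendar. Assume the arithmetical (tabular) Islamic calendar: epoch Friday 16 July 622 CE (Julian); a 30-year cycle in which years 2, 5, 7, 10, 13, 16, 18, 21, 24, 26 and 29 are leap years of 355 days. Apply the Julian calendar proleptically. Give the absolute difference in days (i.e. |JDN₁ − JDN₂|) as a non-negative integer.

JDN of the first date = 2440182.
JDN of the second date = 2441953.
|2441953 − 2440182| = 1771.

1771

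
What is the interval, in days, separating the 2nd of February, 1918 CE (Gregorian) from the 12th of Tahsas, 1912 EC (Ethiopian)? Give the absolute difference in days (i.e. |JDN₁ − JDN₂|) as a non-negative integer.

First date → JDN 2421627; second date → JDN 2422315.
The interval is |2421627 − 2422315| = 688 days.

688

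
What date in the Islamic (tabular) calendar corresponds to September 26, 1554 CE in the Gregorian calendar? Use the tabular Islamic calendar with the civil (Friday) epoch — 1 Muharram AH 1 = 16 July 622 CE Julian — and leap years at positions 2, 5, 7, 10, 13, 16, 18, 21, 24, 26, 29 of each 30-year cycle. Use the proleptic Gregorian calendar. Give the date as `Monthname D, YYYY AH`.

Julian Day Number of the source date = 2288915.
Converting JDN 2288915 to the tabular Islamic calendar gives 18 Shawwal 961 AH.

Shawwal 18, 961 AH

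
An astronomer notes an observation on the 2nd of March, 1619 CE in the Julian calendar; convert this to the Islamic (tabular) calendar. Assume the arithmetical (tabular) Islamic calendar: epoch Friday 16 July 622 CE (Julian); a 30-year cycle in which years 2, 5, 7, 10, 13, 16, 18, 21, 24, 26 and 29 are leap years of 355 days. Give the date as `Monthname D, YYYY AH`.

Both dates share Julian Day Number 2312458; in the tabular Islamic calendar that is 25 Rabi' al-Awwal 1028 AH.

Rabi' al-Awwal 25, 1028 AH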